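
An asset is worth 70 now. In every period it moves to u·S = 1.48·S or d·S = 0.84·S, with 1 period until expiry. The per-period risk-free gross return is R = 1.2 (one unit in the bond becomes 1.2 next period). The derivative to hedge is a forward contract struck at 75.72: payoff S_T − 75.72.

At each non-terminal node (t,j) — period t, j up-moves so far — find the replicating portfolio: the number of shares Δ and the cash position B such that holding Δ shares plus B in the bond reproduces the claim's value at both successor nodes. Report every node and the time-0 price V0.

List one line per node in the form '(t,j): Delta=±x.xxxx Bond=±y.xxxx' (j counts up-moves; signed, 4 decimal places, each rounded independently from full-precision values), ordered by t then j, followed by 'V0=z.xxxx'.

The replicating-portfolio and risk-neutral prices coincide; use p* = (1.2−0.84)/(1.48−0.84) = 0.5625 for the latter.
At expiry t=1: V(1,0)=-16.9200, V(1,1)=27.8800
(0,0): S=70.0000. Δ = (V_up−V_dn)/(S_up−S_dn) = (27.8800−-16.9200)/(103.6000−58.8000) = 1.0000. V = [p*·27.8800 + (1−p*)·-16.9200]/1.2 = 6.9000. B = V − Δ·S = -63.1000.
Check: Δ(0,0)·S0 + B(0,0) = 6.9000 = V0.

(0,0): Delta=1.0000 Bond=-63.1000
V0=6.9000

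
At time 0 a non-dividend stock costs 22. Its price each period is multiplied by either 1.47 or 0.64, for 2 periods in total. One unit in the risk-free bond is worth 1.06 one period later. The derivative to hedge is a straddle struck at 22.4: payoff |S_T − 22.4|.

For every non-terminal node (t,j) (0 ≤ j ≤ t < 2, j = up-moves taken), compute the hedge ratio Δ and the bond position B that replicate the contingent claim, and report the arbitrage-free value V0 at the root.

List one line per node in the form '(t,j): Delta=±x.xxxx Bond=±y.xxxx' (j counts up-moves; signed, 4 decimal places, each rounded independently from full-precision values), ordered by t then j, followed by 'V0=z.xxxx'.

(0,0): Delta=0.3145 Bond=2.4756
(1,0): Delta=-1.0000 Bond=21.1321
(1,1): Delta=0.8732 Bond=-15.4432
V0=9.3943

Under the risk-neutral measure, an up-move has probability p* = (R−d)/(u−d) = 0.5060 and values discount at R = 1.06.
Payoff layer (t=2): V(2,0)=13.3888, V(2,1)=1.7024, V(2,2)=25.1398
  t=1,j=0: stock 14.0800 → up 20.6976 (V=1.7024), down 9.0112 (V=13.3888). Price 7.0521; hedge Δ=-1.0000, bond B=21.1321.
  t=1,j=1: stock 32.3400 → up 47.5398 (V=25.1398), down 20.6976 (V=1.7024). Price 12.7946; hedge Δ=0.8732, bond B=-15.4432.
  t=0,j=0: stock 22.0000 → up 32.3400 (V=12.7946), down 14.0800 (V=7.0521). Price 9.3943; hedge Δ=0.3145, bond B=2.4756.
Root portfolio cost Δ·22+B reproduces V0=9.3943.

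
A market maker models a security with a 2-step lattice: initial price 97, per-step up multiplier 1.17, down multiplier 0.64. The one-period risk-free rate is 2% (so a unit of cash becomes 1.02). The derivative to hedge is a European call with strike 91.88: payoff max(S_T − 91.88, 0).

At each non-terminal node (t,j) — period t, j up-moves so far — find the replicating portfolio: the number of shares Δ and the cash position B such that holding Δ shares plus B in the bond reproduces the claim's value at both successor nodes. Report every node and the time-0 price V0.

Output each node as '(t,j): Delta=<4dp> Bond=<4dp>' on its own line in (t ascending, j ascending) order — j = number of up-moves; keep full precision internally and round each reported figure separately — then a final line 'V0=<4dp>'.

Under the risk-neutral measure, an up-move has probability p* = (R−d)/(u−d) = 0.7170 and values discount at R = 1.02.
Payoff layer (t=2): V(2,0)=0.0000, V(2,1)=0.0000, V(2,2)=40.9033
Node (1,0) S=62.0800: V=(p*·0.0000+(1−p*)·0.0000)/1.02=0.0000; Δ=(0.0000−0.0000)/(72.6336−39.7312)=0.0000; B=V−Δ·S=0.0000
Node (1,1) S=113.4900: V=(p*·40.9033+(1−p*)·0.0000)/1.02=28.7519; Δ=(40.9033−0.0000)/(132.7833−72.6336)=0.6800; B=V−Δ·S=-48.4242
Node (0,0) S=97.0000: V=(p*·28.7519+(1−p*)·0.0000)/1.02=20.2103; Δ=(28.7519−0.0000)/(113.4900−62.0800)=0.5593; B=V−Δ·S=-34.0385
Root portfolio cost Δ·97+B reproduces V0=20.2103.

(0,0): Delta=0.5593 Bond=-34.0385
(1,0): Delta=0.0000 Bond=0.0000
(1,1): Delta=0.6800 Bond=-48.4242
V0=20.2103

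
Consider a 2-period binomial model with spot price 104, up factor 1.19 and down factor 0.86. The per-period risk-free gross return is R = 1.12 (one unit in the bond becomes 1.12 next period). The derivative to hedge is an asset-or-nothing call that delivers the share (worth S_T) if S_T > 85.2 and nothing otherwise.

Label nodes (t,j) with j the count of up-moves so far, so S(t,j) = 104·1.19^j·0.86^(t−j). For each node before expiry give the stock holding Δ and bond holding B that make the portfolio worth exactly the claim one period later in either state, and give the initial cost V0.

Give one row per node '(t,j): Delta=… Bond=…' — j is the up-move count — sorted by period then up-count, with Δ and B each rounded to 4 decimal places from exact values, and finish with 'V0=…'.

Under the risk-neutral measure, an up-move has probability p* = (R−d)/(u−d) = 0.7879 and values discount at R = 1.12.
Terminal values V(2,·): V(2,0)=0.0000, V(2,1)=106.4336, V(2,2)=147.2744
Node (1,0) S=89.4400: V=(p*·106.4336+(1−p*)·0.0000)/1.12=74.8721; Δ=(106.4336−0.0000)/(106.4336−76.9184)=3.6061; B=V−Δ·S=-247.6539
Node (1,1) S=123.7600: V=(p*·147.2744+(1−p*)·106.4336)/1.12=123.7600; Δ=(147.2744−106.4336)/(147.2744−106.4336)=1.0000; B=V−Δ·S=0.0000
Node (0,0) S=104.0000: V=(p*·123.7600+(1−p*)·74.8721)/1.12=101.2409; Δ=(123.7600−74.8721)/(123.7600−89.4400)=1.4245; B=V−Δ·S=-46.9042
Check: Δ(0,0)·S0 + B(0,0) = 101.2409 = V0.

(0,0): Delta=1.4245 Bond=-46.9042
(1,0): Delta=3.6061 Bond=-247.6539
(1,1): Delta=1.0000 Bond=0.0000
V0=101.2409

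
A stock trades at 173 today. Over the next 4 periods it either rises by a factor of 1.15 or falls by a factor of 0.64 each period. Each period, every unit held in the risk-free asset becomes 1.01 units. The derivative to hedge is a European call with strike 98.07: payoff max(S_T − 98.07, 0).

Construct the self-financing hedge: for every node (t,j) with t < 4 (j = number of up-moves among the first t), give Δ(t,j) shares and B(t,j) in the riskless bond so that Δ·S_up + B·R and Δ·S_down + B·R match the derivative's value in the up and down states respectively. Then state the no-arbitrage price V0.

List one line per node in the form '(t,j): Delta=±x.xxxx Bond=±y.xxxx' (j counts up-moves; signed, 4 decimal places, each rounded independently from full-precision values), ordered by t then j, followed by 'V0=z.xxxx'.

Since d<R<u, set p* = (R−d)/(u−d) = 0.7255; price each node as the discounted p*-expectation of its children.
Terminal values V(4,·): V(4,0)=0.0000, V(4,1)=0.0000, V(4,2)=0.0000, V(4,3)=70.3213, V(4,4)=204.5081
  t=3,j=0: stock 45.3509 → up 52.1535 (V=0.0000), down 29.0246 (V=0.0000). Price 0.0000; hedge Δ=0.0000, bond B=0.0000.
  t=3,j=1: stock 81.4899 → up 93.7134 (V=0.0000), down 52.1535 (V=0.0000). Price 0.0000; hedge Δ=0.0000, bond B=0.0000.
  t=3,j=2: stock 146.4272 → up 168.3913 (V=70.3213), down 93.7134 (V=0.0000). Price 50.5123; hedge Δ=0.9417, bond B=-87.3726.
  t=3,j=3: stock 263.1114 → up 302.5781 (V=204.5081), down 168.3913 (V=70.3213). Price 166.0124; hedge Δ=1.0000, bond B=-97.0990.
  t=2,j=0: stock 70.8608 → up 81.4899 (V=0.0000), down 45.3509 (V=0.0000). Price 0.0000; hedge Δ=0.0000, bond B=0.0000.
  t=2,j=1: stock 127.3280 → up 146.4272 (V=50.5123), down 81.4899 (V=0.0000). Price 36.2833; hedge Δ=0.7779, bond B=-62.7604.
  t=2,j=2: stock 228.7925 → up 263.1114 (V=166.0124), down 146.4272 (V=50.5123). Price 132.9767; hedge Δ=0.9899, bond B=-93.4941.
  t=1,j=0: stock 110.7200 → up 127.3280 (V=36.2833), down 70.8608 (V=0.0000). Price 26.0626; hedge Δ=0.6426, bond B=-45.0812.
  t=1,j=1: stock 198.9500 → up 228.7925 (V=132.9767), down 127.3280 (V=36.2833). Price 105.3796; hedge Δ=0.9530, bond B=-84.2152.
  t=0,j=0: stock 173.0000 → up 198.9500 (V=105.3796), down 110.7200 (V=26.0626). Price 82.7785; hedge Δ=0.8990, bond B=-72.7451.
Check: Δ(0,0)·S0 + B(0,0) = 82.7785 = V0.

(0,0): Delta=0.8990 Bond=-72.7451
(1,0): Delta=0.6426 Bond=-45.0812
(1,1): Delta=0.9530 Bond=-84.2152
(2,0): Delta=0.0000 Bond=0.0000
(2,1): Delta=0.7779 Bond=-62.7604
(2,2): Delta=0.9899 Bond=-93.4941
(3,0): Delta=0.0000 Bond=0.0000
(3,1): Delta=0.0000 Bond=0.0000
(3,2): Delta=0.9417 Bond=-87.3726
(3,3): Delta=1.0000 Bond=-97.0990
V0=82.7785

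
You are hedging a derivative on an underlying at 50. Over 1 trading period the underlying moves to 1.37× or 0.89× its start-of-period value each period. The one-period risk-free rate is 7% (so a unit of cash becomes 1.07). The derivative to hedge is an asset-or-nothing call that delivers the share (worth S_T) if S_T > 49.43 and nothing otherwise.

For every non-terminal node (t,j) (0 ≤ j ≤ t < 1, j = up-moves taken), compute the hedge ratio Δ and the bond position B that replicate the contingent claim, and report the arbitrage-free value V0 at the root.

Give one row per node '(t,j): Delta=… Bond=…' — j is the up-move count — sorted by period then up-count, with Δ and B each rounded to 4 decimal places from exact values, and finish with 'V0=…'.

(0,0): Delta=2.8542 Bond=-118.7013
V0=24.0070

No-arbitrage ⇒ martingale measure with p* = (R−d)/(u−d) = 0.3750.
Terminal payoffs: V(1,0)=0.0000, V(1,1)=68.5000
  t=0,j=0: stock 50.0000 → up 68.5000 (V=68.5000), down 44.5000 (V=0.0000). Price 24.0070; hedge Δ=2.8542, bond B=-118.7013.
Check: Δ(0,0)·S0 + B(0,0) = 24.0070 = V0.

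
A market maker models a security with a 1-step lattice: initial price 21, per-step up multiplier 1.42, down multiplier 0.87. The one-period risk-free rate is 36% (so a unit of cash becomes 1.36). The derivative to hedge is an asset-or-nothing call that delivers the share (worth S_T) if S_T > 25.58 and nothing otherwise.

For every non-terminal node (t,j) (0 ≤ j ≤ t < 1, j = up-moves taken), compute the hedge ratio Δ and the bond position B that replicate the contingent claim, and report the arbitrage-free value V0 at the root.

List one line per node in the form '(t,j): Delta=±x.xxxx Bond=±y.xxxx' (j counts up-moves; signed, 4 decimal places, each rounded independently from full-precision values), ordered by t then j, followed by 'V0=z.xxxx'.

(0,0): Delta=2.5818 Bond=-34.6837
V0=19.5345

Under the risk-neutral measure, an up-move has probability p* = (R−d)/(u−d) = 0.8909 and values discount at R = 1.36.
Payoff layer (t=1): V(1,0)=0.0000, V(1,1)=29.8200
Node (0,0) S=21.0000: V=(p*·29.8200+(1−p*)·0.0000)/1.36=19.5345; Δ=(29.8200−0.0000)/(29.8200−18.2700)=2.5818; B=V−Δ·S=-34.6837
Self-financing check: at every node Δ·S+B equals the discounted successor values.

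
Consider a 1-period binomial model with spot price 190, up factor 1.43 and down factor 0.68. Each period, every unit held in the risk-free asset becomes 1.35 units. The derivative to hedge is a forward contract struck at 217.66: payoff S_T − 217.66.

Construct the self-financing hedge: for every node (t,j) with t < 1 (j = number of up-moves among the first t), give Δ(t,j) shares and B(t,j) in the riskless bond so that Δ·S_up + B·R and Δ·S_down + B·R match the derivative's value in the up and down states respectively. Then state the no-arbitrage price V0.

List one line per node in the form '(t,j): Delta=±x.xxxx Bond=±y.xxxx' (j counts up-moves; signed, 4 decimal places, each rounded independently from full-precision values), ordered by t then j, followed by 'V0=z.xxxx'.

Under the risk-neutral measure, an up-move has probability p* = (R−d)/(u−d) = 0.8933 and values discount at R = 1.35.
Terminal values V(1,·): V(1,0)=-88.4600, V(1,1)=54.0400
  t=0,j=0: stock 190.0000 → up 271.7000 (V=54.0400), down 129.2000 (V=-88.4600). Price 28.7704; hedge Δ=1.0000, bond B=-161.2296.
Root portfolio cost Δ·190+B reproduces V0=28.7704.

(0,0): Delta=1.0000 Bond=-161.2296
V0=28.7704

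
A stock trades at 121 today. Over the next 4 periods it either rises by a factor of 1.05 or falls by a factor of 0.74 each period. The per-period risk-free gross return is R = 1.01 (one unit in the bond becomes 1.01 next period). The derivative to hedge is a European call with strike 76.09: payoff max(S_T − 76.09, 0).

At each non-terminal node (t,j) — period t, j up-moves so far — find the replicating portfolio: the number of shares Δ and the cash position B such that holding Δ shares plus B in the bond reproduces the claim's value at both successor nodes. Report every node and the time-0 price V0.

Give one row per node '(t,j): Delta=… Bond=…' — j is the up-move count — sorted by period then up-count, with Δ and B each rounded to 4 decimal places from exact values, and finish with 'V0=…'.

Since d<R<u, set p* = (R−d)/(u−d) = 0.8710; price each node as the discounted p*-expectation of its children.
Terminal payoffs: V(4,0)=0.0000, V(4,1)=0.0000, V(4,2)=0.0000, V(4,3)=27.5637, V(4,4)=70.9863
(3,0): S=49.0321. Δ = (V_up−V_dn)/(S_up−S_dn) = (0.0000−0.0000)/(51.4837−36.2838) = 0.0000. V = [p*·0.0000 + (1−p*)·0.0000]/1.01 = 0.0000. B = V − Δ·S = 0.0000.
(3,1): S=69.5726. Δ = (V_up−V_dn)/(S_up−S_dn) = (0.0000−0.0000)/(73.0512−51.4837) = 0.0000. V = [p*·0.0000 + (1−p*)·0.0000]/1.01 = 0.0000. B = V − Δ·S = 0.0000.
(3,2): S=98.7178. Δ = (V_up−V_dn)/(S_up−S_dn) = (27.5637−0.0000)/(103.6537−73.0512) = 0.9007. V = [p*·27.5637 + (1−p*)·0.0000]/1.01 = 23.7694. B = V − Δ·S = -65.1459.
(3,3): S=140.0726. Δ = (V_up−V_dn)/(S_up−S_dn) = (70.9863−27.5637)/(147.0763−103.6537) = 1.0000. V = [p*·70.9863 + (1−p*)·27.5637]/1.01 = 64.7360. B = V − Δ·S = -75.3366.
(2,0): S=66.2596. Δ = (V_up−V_dn)/(S_up−S_dn) = (0.0000−0.0000)/(69.5726−49.0321) = 0.0000. V = [p*·0.0000 + (1−p*)·0.0000]/1.01 = 0.0000. B = V − Δ·S = 0.0000.
(2,1): S=94.0170. Δ = (V_up−V_dn)/(S_up−S_dn) = (23.7694−0.0000)/(98.7179−69.5726) = 0.8156. V = [p*·23.7694 + (1−p*)·0.0000]/1.01 = 20.4974. B = V − Δ·S = -56.1782.
(2,2): S=133.4025. Δ = (V_up−V_dn)/(S_up−S_dn) = (64.7360−23.7694)/(140.0726−98.7178) = 0.9906. V = [p*·64.7360 + (1−p*)·23.7694]/1.01 = 58.8614. B = V − Δ·S = -73.2888.
(1,0): S=89.5400. Δ = (V_up−V_dn)/(S_up−S_dn) = (20.4974−0.0000)/(94.0170−66.2596) = 0.7384. V = [p*·20.4974 + (1−p*)·0.0000]/1.01 = 17.6758. B = V − Δ·S = -48.4449.
(1,1): S=127.0500. Δ = (V_up−V_dn)/(S_up−S_dn) = (58.8614−20.4974)/(133.4025−94.0170) = 0.9741. V = [p*·58.8614 + (1−p*)·20.4974]/1.01 = 53.3774. B = V − Δ·S = -70.3772.
(0,0): S=121.0000. Δ = (V_up−V_dn)/(S_up−S_dn) = (53.3774−17.6758)/(127.0500−89.5400) = 0.9518. V = [p*·53.3774 + (1−p*)·17.6758]/1.01 = 48.2879. B = V − Δ·S = -66.8785.
Each (Δ,B) replicates both successor values, so the strategy is self-financing and V0 is arbitrage-free.

(0,0): Delta=0.9518 Bond=-66.8785
(1,0): Delta=0.7384 Bond=-48.4449
(1,1): Delta=0.9741 Bond=-70.3772
(2,0): Delta=0.0000 Bond=0.0000
(2,1): Delta=0.8156 Bond=-56.1782
(2,2): Delta=0.9906 Bond=-73.2888
(3,0): Delta=0.0000 Bond=0.0000
(3,1): Delta=0.0000 Bond=0.0000
(3,2): Delta=0.9007 Bond=-65.1459
(3,3): Delta=1.0000 Bond=-75.3366
V0=48.2879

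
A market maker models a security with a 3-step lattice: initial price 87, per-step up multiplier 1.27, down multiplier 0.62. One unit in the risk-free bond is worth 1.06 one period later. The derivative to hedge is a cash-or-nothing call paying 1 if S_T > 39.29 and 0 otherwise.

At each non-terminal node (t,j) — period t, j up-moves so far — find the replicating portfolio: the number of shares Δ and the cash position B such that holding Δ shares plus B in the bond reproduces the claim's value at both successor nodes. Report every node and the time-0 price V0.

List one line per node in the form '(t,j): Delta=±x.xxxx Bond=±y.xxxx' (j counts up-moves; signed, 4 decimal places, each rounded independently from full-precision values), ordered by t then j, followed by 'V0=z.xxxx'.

Under the risk-neutral measure, an up-move has probability p* = (R−d)/(u−d) = 0.6769 and values discount at R = 1.06.
At expiry t=3: V(3,0)=0.0000, V(3,1)=1.0000, V(3,2)=1.0000, V(3,3)=1.0000
Node (2,0) S=33.4428: V=(p*·1.0000+(1−p*)·0.0000)/1.06=0.6386; Δ=(1.0000−0.0000)/(42.4724−20.7345)=0.0460; B=V−Δ·S=-0.8999
Node (2,1) S=68.5038: V=(p*·1.0000+(1−p*)·1.0000)/1.06=0.9434; Δ=(1.0000−1.0000)/(86.9998−42.4724)=0.0000; B=V−Δ·S=0.9434
Node (2,2) S=140.3223: V=(p*·1.0000+(1−p*)·1.0000)/1.06=0.9434; Δ=(1.0000−1.0000)/(178.2093−86.9998)=0.0000; B=V−Δ·S=0.9434
Node (1,0) S=53.9400: V=(p*·0.9434+(1−p*)·0.6386)/1.06=0.7971; Δ=(0.9434−0.6386)/(68.5038−33.4428)=0.0087; B=V−Δ·S=0.3282
Node (1,1) S=110.4900: V=(p*·0.9434+(1−p*)·0.9434)/1.06=0.8900; Δ=(0.9434−0.9434)/(140.3223−68.5038)=0.0000; B=V−Δ·S=0.8900
Node (0,0) S=87.0000: V=(p*·0.8900+(1−p*)·0.7971)/1.06=0.8113; Δ=(0.8900−0.7971)/(110.4900−53.9400)=0.0016; B=V−Δ·S=0.6684
Check: Δ(0,0)·S0 + B(0,0) = 0.8113 = V0.

(0,0): Delta=0.0016 Bond=0.6684
(1,0): Delta=0.0087 Bond=0.3282
(1,1): Delta=0.0000 Bond=0.8900
(2,0): Delta=0.0460 Bond=-0.8999
(2,1): Delta=0.0000 Bond=0.9434
(2,2): Delta=0.0000 Bond=0.9434
V0=0.8113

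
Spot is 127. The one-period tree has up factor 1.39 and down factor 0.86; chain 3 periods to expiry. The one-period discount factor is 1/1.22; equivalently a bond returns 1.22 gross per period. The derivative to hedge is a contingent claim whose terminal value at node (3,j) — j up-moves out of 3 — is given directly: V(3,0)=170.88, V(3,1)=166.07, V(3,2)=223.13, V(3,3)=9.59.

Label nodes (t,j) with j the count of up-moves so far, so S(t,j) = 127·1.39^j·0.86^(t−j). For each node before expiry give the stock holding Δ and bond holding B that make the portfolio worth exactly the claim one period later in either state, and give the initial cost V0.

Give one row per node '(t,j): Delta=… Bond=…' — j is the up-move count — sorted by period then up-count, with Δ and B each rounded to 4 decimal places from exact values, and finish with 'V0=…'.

No-arbitrage ⇒ martingale measure with p* = (R−d)/(u−d) = 0.6792.
Terminal payoffs: V(3,0)=170.8800, V(3,1)=166.0700, V(3,2)=223.1300, V(3,3)=9.5900
Node (2,0) S=93.9292: V=(p*·166.0700+(1−p*)·170.8800)/1.22=137.3876; Δ=(166.0700−170.8800)/(130.5616−80.7791)=-0.0966; B=V−Δ·S=146.4630
Node (2,1) S=151.8158: V=(p*·223.1300+(1−p*)·166.0700)/1.22=167.8916; Δ=(223.1300−166.0700)/(211.0240−130.5616)=0.7092; B=V−Δ·S=60.2312
Node (2,2) S=245.3767: V=(p*·9.5900+(1−p*)·223.1300)/1.22=64.0032; Δ=(9.5900−223.1300)/(341.0736−211.0240)=-1.6420; B=V−Δ·S=466.9089
Node (1,0) S=109.2200: V=(p*·167.8916+(1−p*)·137.3876)/1.22=129.5961; Δ=(167.8916−137.3876)/(151.8158−93.9292)=0.5270; B=V−Δ·S=72.0414
Node (1,1) S=176.5300: V=(p*·64.0032+(1−p*)·167.8916)/1.22=79.7753; Δ=(64.0032−167.8916)/(245.3767−151.8158)=-1.1104; B=V−Δ·S=275.7911
Node (0,0) S=127.0000: V=(p*·79.7753+(1−p*)·129.5961)/1.22=78.4882; Δ=(79.7753−129.5961)/(176.5300−109.2200)=-0.7402; B=V−Δ·S=172.4897
Check: Δ(0,0)·S0 + B(0,0) = 78.4882 = V0.

(0,0): Delta=-0.7402 Bond=172.4897
(1,0): Delta=0.5270 Bond=72.0414
(1,1): Delta=-1.1104 Bond=275.7911
(2,0): Delta=-0.0966 Bond=146.4630
(2,1): Delta=0.7092 Bond=60.2312
(2,2): Delta=-1.6420 Bond=466.9089
V0=78.4882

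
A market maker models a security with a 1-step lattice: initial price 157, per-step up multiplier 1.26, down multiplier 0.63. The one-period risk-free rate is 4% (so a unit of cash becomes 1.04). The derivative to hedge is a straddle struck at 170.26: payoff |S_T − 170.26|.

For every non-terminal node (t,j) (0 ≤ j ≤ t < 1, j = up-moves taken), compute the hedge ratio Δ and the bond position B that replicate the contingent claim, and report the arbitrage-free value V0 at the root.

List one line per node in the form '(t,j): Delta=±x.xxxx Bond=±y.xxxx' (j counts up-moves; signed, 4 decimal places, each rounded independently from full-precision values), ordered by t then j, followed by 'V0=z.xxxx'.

Risk-neutral probability p* = (R−d)/(u−d) = (1.04−0.63)/(1.26−0.63) = 0.6508.
Payoff layer (t=1): V(1,0)=71.3500, V(1,1)=27.5600
  t=0,j=0: stock 157.0000 → up 197.8200 (V=27.5600), down 98.9100 (V=71.3500). Price 41.2036; hedge Δ=-0.4427, bond B=110.7115.
Each (Δ,B) replicates both successor values, so the strategy is self-financing and V0 is arbitrage-free.

(0,0): Delta=-0.4427 Bond=110.7115
V0=41.2036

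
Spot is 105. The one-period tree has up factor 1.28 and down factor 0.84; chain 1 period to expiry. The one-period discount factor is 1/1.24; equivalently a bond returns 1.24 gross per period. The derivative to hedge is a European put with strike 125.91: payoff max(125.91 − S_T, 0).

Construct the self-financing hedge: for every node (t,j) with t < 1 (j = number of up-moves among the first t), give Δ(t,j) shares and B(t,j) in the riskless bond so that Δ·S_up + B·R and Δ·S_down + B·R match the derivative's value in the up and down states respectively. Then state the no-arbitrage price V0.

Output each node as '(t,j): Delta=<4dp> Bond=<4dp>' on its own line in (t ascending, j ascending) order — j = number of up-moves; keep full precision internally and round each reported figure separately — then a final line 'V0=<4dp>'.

Under the risk-neutral measure, an up-move has probability p* = (R−d)/(u−d) = 0.9091 and values discount at R = 1.24.
Terminal values V(1,·): V(1,0)=37.7100, V(1,1)=0.0000
  t=0,j=0: stock 105.0000 → up 134.4000 (V=0.0000), down 88.2000 (V=37.7100). Price 2.7647; hedge Δ=-0.8162, bond B=88.4692.
The time-0 hedge costs 2.7647, which is the no-arbitrage price.

(0,0): Delta=-0.8162 Bond=88.4692
V0=2.7647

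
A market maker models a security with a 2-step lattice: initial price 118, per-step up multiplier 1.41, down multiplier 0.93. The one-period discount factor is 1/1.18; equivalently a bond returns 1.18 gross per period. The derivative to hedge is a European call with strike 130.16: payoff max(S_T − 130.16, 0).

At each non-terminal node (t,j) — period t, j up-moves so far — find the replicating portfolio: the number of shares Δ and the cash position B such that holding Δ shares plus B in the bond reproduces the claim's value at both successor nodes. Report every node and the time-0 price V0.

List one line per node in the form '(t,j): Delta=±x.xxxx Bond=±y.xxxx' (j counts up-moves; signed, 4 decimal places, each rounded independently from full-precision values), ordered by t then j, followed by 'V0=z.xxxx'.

(0,0): Delta=0.7985 Bond=-65.0713
(1,0): Delta=0.4665 Bond=-40.3483
(1,1): Delta=1.0000 Bond=-110.3051
V0=29.1550

Under the risk-neutral measure, an up-move has probability p* = (R−d)/(u−d) = 0.5208 and values discount at R = 1.18.
Payoff layer (t=2): V(2,0)=0.0000, V(2,1)=24.5734, V(2,2)=104.4358
  t=1,j=0: stock 109.7400 → up 154.7334 (V=24.5734), down 102.0582 (V=0.0000). Price 10.8463; hedge Δ=0.4665, bond B=-40.3483.
  t=1,j=1: stock 166.3800 → up 234.5958 (V=104.4358), down 154.7334 (V=24.5734). Price 56.0749; hedge Δ=1.0000, bond B=-110.3051.
  t=0,j=0: stock 118.0000 → up 166.3800 (V=56.0749), down 109.7400 (V=10.8463). Price 29.1550; hedge Δ=0.7985, bond B=-65.0713.
Self-financing check: at every node Δ·S+B equals the discounted successor values.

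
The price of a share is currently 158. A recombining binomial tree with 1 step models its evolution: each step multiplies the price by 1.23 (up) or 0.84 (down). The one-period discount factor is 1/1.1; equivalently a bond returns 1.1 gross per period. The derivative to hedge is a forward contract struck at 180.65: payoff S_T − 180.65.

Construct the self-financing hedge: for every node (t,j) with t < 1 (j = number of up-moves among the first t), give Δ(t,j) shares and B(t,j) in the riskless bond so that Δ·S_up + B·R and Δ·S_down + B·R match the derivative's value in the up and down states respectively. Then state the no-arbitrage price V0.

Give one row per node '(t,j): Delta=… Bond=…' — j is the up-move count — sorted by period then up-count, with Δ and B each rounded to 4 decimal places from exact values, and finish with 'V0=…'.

(0,0): Delta=1.0000 Bond=-164.2273
V0=-6.2273

Under the risk-neutral measure, an up-move has probability p* = (R−d)/(u−d) = 0.6667 and values discount at R = 1.1.
At expiry t=1: V(1,0)=-47.9300, V(1,1)=13.6900
Node (0,0) S=158.0000: V=(p*·13.6900+(1−p*)·-47.9300)/1.1=-6.2273; Δ=(13.6900−-47.9300)/(194.3400−132.7200)=1.0000; B=V−Δ·S=-164.2273
Check: Δ(0,0)·S0 + B(0,0) = -6.2273 = V0.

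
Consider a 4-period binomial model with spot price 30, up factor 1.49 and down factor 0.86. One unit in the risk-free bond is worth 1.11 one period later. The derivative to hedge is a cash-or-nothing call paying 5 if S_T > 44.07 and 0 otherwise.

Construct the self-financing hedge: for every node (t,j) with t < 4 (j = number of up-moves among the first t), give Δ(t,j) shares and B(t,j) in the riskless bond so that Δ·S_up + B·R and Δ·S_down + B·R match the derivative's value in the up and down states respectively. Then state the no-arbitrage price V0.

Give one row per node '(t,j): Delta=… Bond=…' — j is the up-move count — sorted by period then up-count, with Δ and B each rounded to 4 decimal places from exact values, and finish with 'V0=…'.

The replicating-portfolio and risk-neutral prices coincide; use p* = (1.11−0.86)/(1.49−0.86) = 0.3968 for the latter.
Terminal payoffs: V(4,0)=0.0000, V(4,1)=0.0000, V(4,2)=5.0000, V(4,3)=5.0000, V(4,4)=5.0000
(3,0): S=19.0817. Δ = (V_up−V_dn)/(S_up−S_dn) = (0.0000−0.0000)/(28.4317−16.4102) = 0.0000. V = [p*·0.0000 + (1−p*)·0.0000]/1.11 = 0.0000. B = V − Δ·S = 0.0000.
(3,1): S=33.0601. Δ = (V_up−V_dn)/(S_up−S_dn) = (5.0000−0.0000)/(49.2596−28.4317) = 0.2401. V = [p*·5.0000 + (1−p*)·0.0000]/1.11 = 1.7875. B = V − Δ·S = -6.1490.
(3,2): S=57.2786. Δ = (V_up−V_dn)/(S_up−S_dn) = (5.0000−5.0000)/(85.3451−49.2596) = 0.0000. V = [p*·5.0000 + (1−p*)·5.0000]/1.11 = 4.5045. B = V − Δ·S = 4.5045.
(3,3): S=99.2385. Δ = (V_up−V_dn)/(S_up−S_dn) = (5.0000−5.0000)/(147.8653−85.3451) = 0.0000. V = [p*·5.0000 + (1−p*)·5.0000]/1.11 = 4.5045. B = V − Δ·S = 4.5045.
(2,0): S=22.1880. Δ = (V_up−V_dn)/(S_up−S_dn) = (1.7875−0.0000)/(33.0601−19.0817) = 0.1279. V = [p*·1.7875 + (1−p*)·0.0000]/1.11 = 0.6390. B = V − Δ·S = -2.1983.
(2,1): S=38.4420. Δ = (V_up−V_dn)/(S_up−S_dn) = (4.5045−1.7875)/(57.2786−33.0601) = 0.1122. V = [p*·4.5045 + (1−p*)·1.7875]/1.11 = 2.5817. B = V − Δ·S = -1.7310.
(2,2): S=66.6030. Δ = (V_up−V_dn)/(S_up−S_dn) = (4.5045−4.5045)/(99.2385−57.2786) = 0.0000. V = [p*·4.5045 + (1−p*)·4.5045]/1.11 = 4.0581. B = V − Δ·S = 4.0581.
(1,0): S=25.8000. Δ = (V_up−V_dn)/(S_up−S_dn) = (2.5817−0.6390)/(38.4420−22.1880) = 0.1195. V = [p*·2.5817 + (1−p*)·0.6390]/1.11 = 1.2702. B = V − Δ·S = -1.8134.
(1,1): S=44.7000. Δ = (V_up−V_dn)/(S_up−S_dn) = (4.0581−2.5817)/(66.6030−38.4420) = 0.0524. V = [p*·4.0581 + (1−p*)·2.5817]/1.11 = 2.8537. B = V − Δ·S = 0.5101.
(0,0): S=30.0000. Δ = (V_up−V_dn)/(S_up−S_dn) = (2.8537−1.2702)/(44.7000−25.8000) = 0.0838. V = [p*·2.8537 + (1−p*)·1.2702]/1.11 = 1.7104. B = V − Δ·S = -0.8030.
Check: Δ(0,0)·S0 + B(0,0) = 1.7104 = V0.

(0,0): Delta=0.0838 Bond=-0.8030
(1,0): Delta=0.1195 Bond=-1.8134
(1,1): Delta=0.0524 Bond=0.5101
(2,0): Delta=0.1279 Bond=-2.1983
(2,1): Delta=0.1122 Bond=-1.7310
(2,2): Delta=0.0000 Bond=4.0581
(3,0): Delta=0.0000 Bond=0.0000
(3,1): Delta=0.2401 Bond=-6.1490
(3,2): Delta=0.0000 Bond=4.5045
(3,3): Delta=0.0000 Bond=4.5045
V0=1.7104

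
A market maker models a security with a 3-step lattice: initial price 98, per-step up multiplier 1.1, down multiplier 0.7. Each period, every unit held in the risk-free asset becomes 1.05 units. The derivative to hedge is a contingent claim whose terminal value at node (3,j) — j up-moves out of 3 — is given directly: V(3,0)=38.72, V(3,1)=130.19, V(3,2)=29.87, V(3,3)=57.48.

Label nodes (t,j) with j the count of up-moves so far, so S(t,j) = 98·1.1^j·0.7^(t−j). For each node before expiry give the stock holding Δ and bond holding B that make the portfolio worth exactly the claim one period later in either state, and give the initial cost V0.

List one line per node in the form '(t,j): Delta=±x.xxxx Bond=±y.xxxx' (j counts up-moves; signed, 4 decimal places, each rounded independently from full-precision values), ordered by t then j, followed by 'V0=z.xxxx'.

(0,0): Delta=0.0144 Bond=43.9372
(1,0): Delta=-2.6498 Bond=228.8999
(1,1): Delta=0.2566 Bond=20.0247
(2,0): Delta=4.7621 Bond=-115.5738
(2,1): Delta=-3.3236 Bond=291.1905
(2,2): Delta=0.5821 Bond=-17.5690
V0=45.3502

No-arbitrage ⇒ martingale measure with p* = (R−d)/(u−d) = 0.8750.
Terminal values V(3,·): V(3,0)=38.7200, V(3,1)=130.1900, V(3,2)=29.8700, V(3,3)=57.4800
Node (2,0) S=48.0200: V=(p*·130.1900+(1−p*)·38.7200)/1.05=113.1012; Δ=(130.1900−38.7200)/(52.8220−33.6140)=4.7621; B=V−Δ·S=-115.5738
Node (2,1) S=75.4600: V=(p*·29.8700+(1−p*)·130.1900)/1.05=40.3905; Δ=(29.8700−130.1900)/(83.0060−52.8220)=-3.3236; B=V−Δ·S=291.1905
Node (2,2) S=118.5800: V=(p*·57.4800+(1−p*)·29.8700)/1.05=51.4560; Δ=(57.4800−29.8700)/(130.4380−83.0060)=0.5821; B=V−Δ·S=-17.5690
Node (1,0) S=68.6000: V=(p*·40.3905+(1−p*)·113.1012)/1.05=47.1232; Δ=(40.3905−113.1012)/(75.4600−48.0200)=-2.6498; B=V−Δ·S=228.8999
Node (1,1) S=107.8000: V=(p*·51.4560+(1−p*)·40.3905)/1.05=47.6884; Δ=(51.4560−40.3905)/(118.5800−75.4600)=0.2566; B=V−Δ·S=20.0247
Node (0,0) S=98.0000: V=(p*·47.6884+(1−p*)·47.1232)/1.05=45.3502; Δ=(47.6884−47.1232)/(107.8000−68.6000)=0.0144; B=V−Δ·S=43.9372
Check: Δ(0,0)·S0 + B(0,0) = 45.3502 = V0.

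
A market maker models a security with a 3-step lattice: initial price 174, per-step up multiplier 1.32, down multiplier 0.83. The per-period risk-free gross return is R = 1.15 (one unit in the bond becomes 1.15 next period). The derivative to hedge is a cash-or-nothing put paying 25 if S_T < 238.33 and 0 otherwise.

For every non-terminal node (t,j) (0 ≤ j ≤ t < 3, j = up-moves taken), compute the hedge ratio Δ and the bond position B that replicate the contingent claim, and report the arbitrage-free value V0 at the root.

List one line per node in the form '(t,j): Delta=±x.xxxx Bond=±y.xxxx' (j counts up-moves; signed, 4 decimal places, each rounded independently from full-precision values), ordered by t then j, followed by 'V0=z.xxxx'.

(0,0): Delta=-0.1005 Bond=22.0446
(1,0): Delta=-0.2006 Bond=39.8149
(1,1): Delta=-0.0670 Bond=17.6675
(2,0): Delta=0.0000 Bond=21.7391
(2,1): Delta=-0.2676 Bond=58.5626
(2,2): Delta=0.0000 Bond=0.0000
V0=4.5628

Under the risk-neutral measure, an up-move has probability p* = (R−d)/(u−d) = 0.6531 and values discount at R = 1.15.
Payoff layer (t=3): V(3,0)=25.0000, V(3,1)=25.0000, V(3,2)=0.0000, V(3,3)=0.0000
  t=2,j=0: stock 119.8686 → up 158.2266 (V=25.0000), down 99.4909 (V=25.0000). Price 21.7391; hedge Δ=0.0000, bond B=21.7391.
  t=2,j=1: stock 190.6344 → up 251.6374 (V=0.0000), down 158.2266 (V=25.0000). Price 7.5421; hedge Δ=-0.2676, bond B=58.5626.
  t=2,j=2: stock 303.1776 → up 400.1944 (V=0.0000), down 251.6374 (V=0.0000). Price 0.0000; hedge Δ=0.0000, bond B=0.0000.
  t=1,j=0: stock 144.4200 → up 190.6344 (V=7.5421), down 119.8686 (V=21.7391). Price 10.8414; hedge Δ=-0.2006, bond B=39.8149.
  t=1,j=1: stock 229.6800 → up 303.1776 (V=0.0000), down 190.6344 (V=7.5421). Price 2.2754; hedge Δ=-0.0670, bond B=17.6675.
  t=0,j=0: stock 174.0000 → up 229.6800 (V=2.2754), down 144.4200 (V=10.8414). Price 4.5628; hedge Δ=-0.1005, bond B=22.0446.
Each (Δ,B) replicates both successor values, so the strategy is self-financing and V0 is arbitrage-free.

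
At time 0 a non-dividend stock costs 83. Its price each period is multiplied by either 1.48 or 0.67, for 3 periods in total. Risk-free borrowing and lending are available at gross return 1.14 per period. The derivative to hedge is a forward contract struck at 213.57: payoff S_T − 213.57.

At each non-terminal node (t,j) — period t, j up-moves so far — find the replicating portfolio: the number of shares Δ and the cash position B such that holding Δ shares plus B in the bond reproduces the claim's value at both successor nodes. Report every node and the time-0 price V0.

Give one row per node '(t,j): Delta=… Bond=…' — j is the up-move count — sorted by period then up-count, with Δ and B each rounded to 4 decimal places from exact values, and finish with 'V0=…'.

No-arbitrage ⇒ martingale measure with p* = (R−d)/(u−d) = 0.5802.
Terminal values V(3,·): V(3,0)=-188.6067, V(3,1)=-158.4271, V(3,2)=-91.7619, V(3,3)=55.4987
(2,0): S=37.2587. Δ = (V_up−V_dn)/(S_up−S_dn) = (-158.4271−-188.6067)/(55.1429−24.9633) = 1.0000. V = [p*·-158.4271 + (1−p*)·-188.6067]/1.14 = -150.0834. B = V − Δ·S = -187.3421.
(2,1): S=82.3028. Δ = (V_up−V_dn)/(S_up−S_dn) = (-91.7619−-158.4271)/(121.8081−55.1429) = 1.0000. V = [p*·-91.7619 + (1−p*)·-158.4271]/1.14 = -105.0393. B = V − Δ·S = -187.3421.
(2,2): S=181.8032. Δ = (V_up−V_dn)/(S_up−S_dn) = (55.4987−-91.7619)/(269.0687−121.8081) = 1.0000. V = [p*·55.4987 + (1−p*)·-91.7619]/1.14 = -5.5389. B = V − Δ·S = -187.3421.
(1,0): S=55.6100. Δ = (V_up−V_dn)/(S_up−S_dn) = (-105.0393−-150.0834)/(82.3028−37.2587) = 1.0000. V = [p*·-105.0393 + (1−p*)·-150.0834]/1.14 = -108.7252. B = V − Δ·S = -164.3352.
(1,1): S=122.8400. Δ = (V_up−V_dn)/(S_up−S_dn) = (-5.5389−-105.0393)/(181.8032−82.3028) = 1.0000. V = [p*·-5.5389 + (1−p*)·-105.0393]/1.14 = -41.4952. B = V − Δ·S = -164.3352.
(0,0): S=83.0000. Δ = (V_up−V_dn)/(S_up−S_dn) = (-41.4952−-108.7252)/(122.8400−55.6100) = 1.0000. V = [p*·-41.4952 + (1−p*)·-108.7252]/1.14 = -61.1537. B = V − Δ·S = -144.1537.
Check: Δ(0,0)·S0 + B(0,0) = -61.1537 = V0.

(0,0): Delta=1.0000 Bond=-144.1537
(1,0): Delta=1.0000 Bond=-164.3352
(1,1): Delta=1.0000 Bond=-164.3352
(2,0): Delta=1.0000 Bond=-187.3421
(2,1): Delta=1.0000 Bond=-187.3421
(2,2): Delta=1.0000 Bond=-187.3421
V0=-61.1537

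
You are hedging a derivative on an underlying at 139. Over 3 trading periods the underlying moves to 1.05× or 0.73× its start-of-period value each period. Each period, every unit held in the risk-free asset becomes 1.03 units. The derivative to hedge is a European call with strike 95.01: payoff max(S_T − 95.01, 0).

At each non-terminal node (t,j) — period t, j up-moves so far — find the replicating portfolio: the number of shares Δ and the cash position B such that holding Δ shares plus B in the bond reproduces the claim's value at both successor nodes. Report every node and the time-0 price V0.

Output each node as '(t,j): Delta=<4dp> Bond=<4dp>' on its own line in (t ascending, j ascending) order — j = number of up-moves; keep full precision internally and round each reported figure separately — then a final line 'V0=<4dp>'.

(0,0): Delta=0.9552 Bond=-80.5437
(1,0): Delta=0.4726 Bond=-33.9895
(1,1): Delta=0.9776 Bond=-86.2248
(2,0): Delta=0.0000 Bond=0.0000
(2,1): Delta=0.4945 Bond=-37.3431
(2,2): Delta=1.0000 Bond=-92.2427
V0=52.2348

Under the risk-neutral measure, an up-move has probability p* = (R−d)/(u−d) = 0.9375 and values discount at R = 1.03.
Terminal payoffs: V(3,0)=0.0000, V(3,1)=0.0000, V(3,2)=16.8607, V(3,3)=65.8999
  t=2,j=0: stock 74.0731 → up 77.7768 (V=0.0000), down 54.0734 (V=0.0000). Price 0.0000; hedge Δ=0.0000, bond B=0.0000.
  t=2,j=1: stock 106.5435 → up 111.8707 (V=16.8607), down 77.7768 (V=0.0000). Price 15.3465; hedge Δ=0.4945, bond B=-37.3431.
  t=2,j=2: stock 153.2475 → up 160.9099 (V=65.8999), down 111.8707 (V=16.8607). Price 61.0048; hedge Δ=1.0000, bond B=-92.2427.
  t=1,j=0: stock 101.4700 → up 106.5435 (V=15.3465), down 74.0731 (V=0.0000). Price 13.9683; hedge Δ=0.4726, bond B=-33.9895.
  t=1,j=1: stock 145.9500 → up 153.2475 (V=61.0048), down 106.5435 (V=15.3465). Price 56.4574; hedge Δ=0.9776, bond B=-86.2248.
  t=0,j=0: stock 139.0000 → up 145.9500 (V=56.4574), down 101.4700 (V=13.9683). Price 52.2348; hedge Δ=0.9552, bond B=-80.5437.
Each (Δ,B) replicates both successor values, so the strategy is self-financing and V0 is arbitrage-free.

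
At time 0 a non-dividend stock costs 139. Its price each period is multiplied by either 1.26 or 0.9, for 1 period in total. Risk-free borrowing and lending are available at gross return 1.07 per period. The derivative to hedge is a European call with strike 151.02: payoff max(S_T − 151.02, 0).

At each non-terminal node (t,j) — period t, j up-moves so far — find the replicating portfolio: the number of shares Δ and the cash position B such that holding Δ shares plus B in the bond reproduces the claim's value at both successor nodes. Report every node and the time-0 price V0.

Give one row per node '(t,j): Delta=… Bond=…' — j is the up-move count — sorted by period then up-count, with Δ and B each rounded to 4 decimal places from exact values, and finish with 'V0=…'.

Under the risk-neutral measure, an up-move has probability p* = (R−d)/(u−d) = 0.4722 and values discount at R = 1.07.
Terminal payoffs: V(1,0)=0.0000, V(1,1)=24.1200
Node (0,0) S=139.0000: V=(p*·24.1200+(1−p*)·0.0000)/1.07=10.6449; Δ=(24.1200−0.0000)/(175.1400−125.1000)=0.4820; B=V−Δ·S=-56.3551
Self-financing check: at every node Δ·S+B equals the discounted successor values.

(0,0): Delta=0.4820 Bond=-56.3551
V0=10.6449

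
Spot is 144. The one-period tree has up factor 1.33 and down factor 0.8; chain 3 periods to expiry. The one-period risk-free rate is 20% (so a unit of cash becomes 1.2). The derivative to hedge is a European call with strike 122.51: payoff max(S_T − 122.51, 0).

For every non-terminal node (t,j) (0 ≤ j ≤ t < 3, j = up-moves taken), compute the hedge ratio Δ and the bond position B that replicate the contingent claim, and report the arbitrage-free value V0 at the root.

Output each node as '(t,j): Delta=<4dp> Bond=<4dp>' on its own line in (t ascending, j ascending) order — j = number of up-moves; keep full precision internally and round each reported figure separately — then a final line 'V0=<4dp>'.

(0,0): Delta=0.9733 Bond=-66.6349
(1,0): Delta=0.8367 Bond=-64.2247
(1,1): Delta=1.0000 Bond=-85.0764
(2,0): Delta=0.0013 Bond=-0.0790
(2,1): Delta=1.0000 Bond=-102.0917
(2,2): Delta=1.0000 Bond=-102.0917
V0=73.5196

Risk-neutral probability p* = (R−d)/(u−d) = (1.2−0.8)/(1.33−0.8) = 0.7547.
Terminal values V(3,·): V(3,0)=0.0000, V(3,1)=0.0628, V(3,2)=81.2673, V(3,3)=216.2697
(2,0): S=92.1600. Δ = (V_up−V_dn)/(S_up−S_dn) = (0.0628−0.0000)/(122.5728−73.7280) = 0.0013. V = [p*·0.0628 + (1−p*)·0.0000]/1.2 = 0.0395. B = V − Δ·S = -0.0790.
(2,1): S=153.2160. Δ = (V_up−V_dn)/(S_up−S_dn) = (81.2673−0.0628)/(203.7773−122.5728) = 1.0000. V = [p*·81.2673 + (1−p*)·0.0628]/1.2 = 51.1243. B = V − Δ·S = -102.0917.
(2,2): S=254.7216. Δ = (V_up−V_dn)/(S_up−S_dn) = (216.2697−81.2673)/(338.7797−203.7773) = 1.0000. V = [p*·216.2697 + (1−p*)·81.2673]/1.2 = 152.6299. B = V − Δ·S = -102.0917.
(1,0): S=115.2000. Δ = (V_up−V_dn)/(S_up−S_dn) = (51.1243−0.0395)/(153.2160−92.1600) = 0.8367. V = [p*·51.1243 + (1−p*)·0.0395]/1.2 = 32.1617. B = V − Δ·S = -64.2247.
(1,1): S=191.5200. Δ = (V_up−V_dn)/(S_up−S_dn) = (152.6299−51.1243)/(254.7216−153.2160) = 1.0000. V = [p*·152.6299 + (1−p*)·51.1243]/1.2 = 106.4436. B = V − Δ·S = -85.0764.
(0,0): S=144.0000. Δ = (V_up−V_dn)/(S_up−S_dn) = (106.4436−32.1617)/(191.5200−115.2000) = 0.9733. V = [p*·106.4436 + (1−p*)·32.1617]/1.2 = 73.5196. B = V − Δ·S = -66.6349.
Check: Δ(0,0)·S0 + B(0,0) = 73.5196 = V0.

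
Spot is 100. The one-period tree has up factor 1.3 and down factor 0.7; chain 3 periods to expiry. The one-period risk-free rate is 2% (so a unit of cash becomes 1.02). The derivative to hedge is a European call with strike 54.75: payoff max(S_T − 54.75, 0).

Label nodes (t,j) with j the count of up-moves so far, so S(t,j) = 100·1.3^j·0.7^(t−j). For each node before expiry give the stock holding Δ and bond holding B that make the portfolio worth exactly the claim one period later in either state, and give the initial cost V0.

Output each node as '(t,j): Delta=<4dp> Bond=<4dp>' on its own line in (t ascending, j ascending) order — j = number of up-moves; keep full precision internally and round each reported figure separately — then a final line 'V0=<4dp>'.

Since d<R<u, set p* = (R−d)/(u−d) = 0.5333; price each node as the discounted p*-expectation of its children.
Terminal payoffs: V(3,0)=0.0000, V(3,1)=8.9500, V(3,2)=63.5500, V(3,3)=164.9500
(2,0): S=49.0000. Δ = (V_up−V_dn)/(S_up−S_dn) = (8.9500−0.0000)/(63.7000−34.3000) = 0.3044. V = [p*·8.9500 + (1−p*)·0.0000]/1.02 = 4.6797. B = V − Δ·S = -10.2369.
(2,1): S=91.0000. Δ = (V_up−V_dn)/(S_up−S_dn) = (63.5500−8.9500)/(118.3000−63.7000) = 1.0000. V = [p*·63.5500 + (1−p*)·8.9500]/1.02 = 37.3235. B = V − Δ·S = -53.6765.
(2,2): S=169.0000. Δ = (V_up−V_dn)/(S_up−S_dn) = (164.9500−63.5500)/(219.7000−118.3000) = 1.0000. V = [p*·164.9500 + (1−p*)·63.5500]/1.02 = 115.3235. B = V − Δ·S = -53.6765.
(1,0): S=70.0000. Δ = (V_up−V_dn)/(S_up−S_dn) = (37.3235−4.6797)/(91.0000−49.0000) = 0.7772. V = [p*·37.3235 + (1−p*)·4.6797]/1.02 = 21.6566. B = V − Δ·S = -32.7497.
(1,1): S=130.0000. Δ = (V_up−V_dn)/(S_up−S_dn) = (115.3235−37.3235)/(169.0000−91.0000) = 1.0000. V = [p*·115.3235 + (1−p*)·37.3235]/1.02 = 77.3760. B = V − Δ·S = -52.6240.
(0,0): S=100.0000. Δ = (V_up−V_dn)/(S_up−S_dn) = (77.3760−21.6566)/(130.0000−70.0000) = 0.9287. V = [p*·77.3760 + (1−p*)·21.6566]/1.02 = 50.3663. B = V − Δ·S = -42.4993.
Each (Δ,B) replicates both successor values, so the strategy is self-financing and V0 is arbitrage-free.

(0,0): Delta=0.9287 Bond=-42.4993
(1,0): Delta=0.7772 Bond=-32.7497
(1,1): Delta=1.0000 Bond=-52.6240
(2,0): Delta=0.3044 Bond=-10.2369
(2,1): Delta=1.0000 Bond=-53.6765
(2,2): Delta=1.0000 Bond=-53.6765
V0=50.3663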